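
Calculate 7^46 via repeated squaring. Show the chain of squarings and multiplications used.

Computing 7^46 by squaring (build up from 7^1; each line after the first costs one multiplication):

7^1 = 7
7^2 = (7^1)^2 = 7^2 = 49
7^4 = (7^2)^2 = 49^2 = 2401
7^5 = 7 * 7^4 = 7 * 2401 = 16807
7^10 = (7^5)^2 = 16807^2 = 282475249
7^11 = 7 * 7^10 = 7 * 282475249 = 1977326743
7^22 = (7^11)^2 = 1977326743^2 = 3909821048582988049
7^23 = 7 * 7^22 = 7 * 3909821048582988049 = 27368747340080916343
7^46 = (7^23)^2 = 27368747340080916343^2 = 749048330965186233494494102694564493649

Result: 749048330965186233494494102694564493649
Multiplications needed: 8 (8 lines after 7^1)

7^46 = 749048330965186233494494102694564493649. Using exponentiation by squaring, this requires 8 multiplications. The key idea: if the exponent is even, square the half-power; if odd, multiply by the base once.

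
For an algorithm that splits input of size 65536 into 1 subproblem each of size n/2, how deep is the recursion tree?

For divide and conquer with division factor 2:

Problem sizes at each level:
Level 0: 65536
Level 1: 32768
Level 2: 16384
Level 3: 8192
Level 4: 4096
Level 5: 2048
Level 6: 1024
Level 7: 512
Level 8: 256
Level 9: 128
Level 10: 64
Level 11: 32
Level 12: 16
Level 13: 8
Level 14: 4
Level 15: 2
Level 16: 1

The root is level 0 and the size-1 base case is level 16 (the tree spans levels 0 through 16, i.e. 17 levels counting the root), so the depth is the number of divisions: log_2(65536) = 16

The recursion tree depth is log_2(65536) = 16. At each level, the problem size is divided by 2, so it takes 16 divisions to reduce to a base case of size 1. The algorithm makes 1 recursive call at each level.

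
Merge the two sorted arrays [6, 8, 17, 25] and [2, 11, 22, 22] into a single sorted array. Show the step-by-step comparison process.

Merging process:

Compare 6 vs 2: take 2 from right. Merged: [2]
Compare 6 vs 11: take 6 from left. Merged: [2, 6]
Compare 8 vs 11: take 8 from left. Merged: [2, 6, 8]
Compare 17 vs 11: take 11 from right. Merged: [2, 6, 8, 11]
Compare 17 vs 22: take 17 from left. Merged: [2, 6, 8, 11, 17]
Compare 25 vs 22: take 22 from right. Merged: [2, 6, 8, 11, 17, 22]
Compare 25 vs 22: take 22 from right. Merged: [2, 6, 8, 11, 17, 22, 22]
Append remaining from left: [25]. Merged: [2, 6, 8, 11, 17, 22, 22, 25]

Final merged array: [2, 6, 8, 11, 17, 22, 22, 25]
Total comparisons: 7

The merged array is [2, 6, 8, 11, 17, 22, 22, 25], requiring 7 comparisons. The merge step runs in O(n) time where n is the total number of elements.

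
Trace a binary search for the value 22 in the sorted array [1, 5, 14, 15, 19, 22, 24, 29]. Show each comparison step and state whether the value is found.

Binary search for 22 in [1, 5, 14, 15, 19, 22, 24, 29]:

lo=0, hi=7, mid=3, arr[mid]=15 -> 15 < 22, search right half
lo=4, hi=7, mid=5, arr[mid]=22 -> Found target at index 5!

Binary search finds 22 at index 5 after 2 comparisons. The search repeatedly halves the search space by comparing with the middle element.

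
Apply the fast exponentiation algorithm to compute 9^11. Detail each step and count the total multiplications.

Computing 9^11 by squaring (build up from 9^1; each line after the first costs one multiplication):

9^1 = 9
9^2 = (9^1)^2 = 9^2 = 81
9^4 = (9^2)^2 = 81^2 = 6561
9^5 = 9 * 9^4 = 9 * 6561 = 59049
9^10 = (9^5)^2 = 59049^2 = 3486784401
9^11 = 9 * 9^10 = 9 * 3486784401 = 31381059609

Result: 31381059609
Multiplications needed: 5 (5 lines after 9^1)

9^11 = 31381059609. Using exponentiation by squaring, this requires 5 multiplications. The key idea: if the exponent is even, square the half-power; if odd, multiply by the base once.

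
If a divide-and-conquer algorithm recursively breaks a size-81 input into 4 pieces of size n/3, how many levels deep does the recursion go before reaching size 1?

For divide and conquer with division factor 3:

Problem sizes at each level:
Level 0: 81
Level 1: 27
Level 2: 9
Level 3: 3
Level 4: 1

The root is level 0 and the size-1 base case is level 4 (the tree spans levels 0 through 4, i.e. 5 levels counting the root), so the depth is the number of divisions: log_3(81) = 4

The recursion tree depth is log_3(81) = 4. At each level, the problem size is divided by 3, so it takes 4 divisions to reduce to a base case of size 1. The algorithm makes 4 recursive calls at each level.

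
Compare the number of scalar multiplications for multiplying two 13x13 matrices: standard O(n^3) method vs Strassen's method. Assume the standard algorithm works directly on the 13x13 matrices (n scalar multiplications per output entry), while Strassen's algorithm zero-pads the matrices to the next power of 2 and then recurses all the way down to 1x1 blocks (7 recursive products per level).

Matrix multiplication for 13x13 matrices:

Strassen's algorithm requires power-of-2 dimensions. Pad 13x13 to 16x16 (next power of 2).

Standard algorithm: 13^3 = 2197 multiplications
Strassen's algorithm: 7^(log2(16)) = 7^4 = 2401 multiplications
Difference: 2197 - 2401 = -204 (Strassen uses MORE here due to padding overhead — for small or just-over-power-of-2 n, padding can outweigh the per-level savings)

Standard: 2197 multiplications (13^3). Strassen: 2401 multiplications (7^4, after padding to 16x16). Strassen reduces 8 recursive multiplications to 7 at each level.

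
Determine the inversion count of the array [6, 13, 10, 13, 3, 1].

Finding inversions in [6, 13, 10, 13, 3, 1]:

(0, 4): arr[0]=6 > arr[4]=3
(0, 5): arr[0]=6 > arr[5]=1
(1, 2): arr[1]=13 > arr[2]=10
(1, 4): arr[1]=13 > arr[4]=3
(1, 5): arr[1]=13 > arr[5]=1
(2, 4): arr[2]=10 > arr[4]=3
(2, 5): arr[2]=10 > arr[5]=1
(3, 4): arr[3]=13 > arr[4]=3
(3, 5): arr[3]=13 > arr[5]=1
(4, 5): arr[4]=3 > arr[5]=1

Total inversions: 10

The array has 10 inversion(s): (0,4), (0,5), (1,2), (1,4), (1,5), (2,4), (2,5), (3,4), (3,5), (4,5). Each pair (i,j) satisfies i < j and arr[i] > arr[j].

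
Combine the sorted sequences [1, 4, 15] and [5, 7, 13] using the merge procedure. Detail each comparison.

Merging process:

Compare 1 vs 5: take 1 from left. Merged: [1]
Compare 4 vs 5: take 4 from left. Merged: [1, 4]
Compare 15 vs 5: take 5 from right. Merged: [1, 4, 5]
Compare 15 vs 7: take 7 from right. Merged: [1, 4, 5, 7]
Compare 15 vs 13: take 13 from right. Merged: [1, 4, 5, 7, 13]
Append remaining from left: [15]. Merged: [1, 4, 5, 7, 13, 15]

Final merged array: [1, 4, 5, 7, 13, 15]
Total comparisons: 5

The merged array is [1, 4, 5, 7, 13, 15], requiring 5 comparisons. The merge step runs in O(n) time where n is the total number of elements.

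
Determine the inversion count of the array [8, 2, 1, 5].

Finding inversions in [8, 2, 1, 5]:

(0, 1): arr[0]=8 > arr[1]=2
(0, 2): arr[0]=8 > arr[2]=1
(0, 3): arr[0]=8 > arr[3]=5
(1, 2): arr[1]=2 > arr[2]=1

Total inversions: 4

The array has 4 inversion(s): (0,1), (0,2), (0,3), (1,2). Each pair (i,j) satisfies i < j and arr[i] > arr[j].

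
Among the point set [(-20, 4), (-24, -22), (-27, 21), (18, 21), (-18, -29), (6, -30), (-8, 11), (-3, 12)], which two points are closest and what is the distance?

Computing all pairwise distances among 8 points:

d((-20, 4), (-24, -22)) = 26.3059
d((-20, 4), (-27, 21)) = 18.3848
d((-20, 4), (18, 21)) = 41.6293
d((-20, 4), (-18, -29)) = 33.0606
d((-20, 4), (6, -30)) = 42.8019
d((-20, 4), (-8, 11)) = 13.8924
d((-20, 4), (-3, 12)) = 18.7883
d((-24, -22), (-27, 21)) = 43.1045
d((-24, -22), (18, 21)) = 60.1082
d((-24, -22), (-18, -29)) = 9.2195
d((-24, -22), (6, -30)) = 31.0483
d((-24, -22), (-8, 11)) = 36.6742
d((-24, -22), (-3, 12)) = 39.9625
d((-27, 21), (18, 21)) = 45.0
d((-27, 21), (-18, -29)) = 50.8035
d((-27, 21), (6, -30)) = 60.7454
d((-27, 21), (-8, 11)) = 21.4709
d((-27, 21), (-3, 12)) = 25.632
d((18, 21), (-18, -29)) = 61.6117
d((18, 21), (6, -30)) = 52.3927
d((18, 21), (-8, 11)) = 27.8568
d((18, 21), (-3, 12)) = 22.8473
d((-18, -29), (6, -30)) = 24.0208
d((-18, -29), (-8, 11)) = 41.2311
d((-18, -29), (-3, 12)) = 43.6578
d((6, -30), (-8, 11)) = 43.3244
d((6, -30), (-3, 12)) = 42.9535
d((-8, 11), (-3, 12)) = 5.099 <-- minimum

Closest pair: (-8, 11) and (-3, 12) with distance 5.099

The closest pair is (-8, 11) and (-3, 12) with Euclidean distance 5.099. For 8 points, brute-force pairwise comparison is shown above. For large n, the divide-and-conquer algorithm (sort by x, recurse on halves, check the dividing strip) achieves O(n log n).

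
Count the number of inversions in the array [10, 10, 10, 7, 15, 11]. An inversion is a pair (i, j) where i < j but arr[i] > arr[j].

Finding inversions in [10, 10, 10, 7, 15, 11]:

(0, 3): arr[0]=10 > arr[3]=7
(1, 3): arr[1]=10 > arr[3]=7
(2, 3): arr[2]=10 > arr[3]=7
(4, 5): arr[4]=15 > arr[5]=11

Total inversions: 4

The array has 4 inversion(s): (0,3), (1,3), (2,3), (4,5). Each pair (i,j) satisfies i < j and arr[i] > arr[j].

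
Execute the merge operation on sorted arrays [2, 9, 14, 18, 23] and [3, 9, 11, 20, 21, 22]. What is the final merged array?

Merging process:

Compare 2 vs 3: take 2 from left. Merged: [2]
Compare 9 vs 3: take 3 from right. Merged: [2, 3]
Compare 9 vs 9: take 9 from left. Merged: [2, 3, 9]
Compare 14 vs 9: take 9 from right. Merged: [2, 3, 9, 9]
Compare 14 vs 11: take 11 from right. Merged: [2, 3, 9, 9, 11]
Compare 14 vs 20: take 14 from left. Merged: [2, 3, 9, 9, 11, 14]
Compare 18 vs 20: take 18 from left. Merged: [2, 3, 9, 9, 11, 14, 18]
Compare 23 vs 20: take 20 from right. Merged: [2, 3, 9, 9, 11, 14, 18, 20]
Compare 23 vs 21: take 21 from right. Merged: [2, 3, 9, 9, 11, 14, 18, 20, 21]
Compare 23 vs 22: take 22 from right. Merged: [2, 3, 9, 9, 11, 14, 18, 20, 21, 22]
Append remaining from left: [23]. Merged: [2, 3, 9, 9, 11, 14, 18, 20, 21, 22, 23]

Final merged array: [2, 3, 9, 9, 11, 14, 18, 20, 21, 22, 23]
Total comparisons: 10

The merged array is [2, 3, 9, 9, 11, 14, 18, 20, 21, 22, 23], requiring 10 comparisons. The merge step runs in O(n) time where n is the total number of elements.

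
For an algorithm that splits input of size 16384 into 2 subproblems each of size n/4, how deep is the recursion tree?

For divide and conquer with division factor 4:

Problem sizes at each level:
Level 0: 16384
Level 1: 4096
Level 2: 1024
Level 3: 256
Level 4: 64
Level 5: 16
Level 6: 4
Level 7: 1

The root is level 0 and the size-1 base case is level 7 (the tree spans levels 0 through 7, i.e. 8 levels counting the root), so the depth is the number of divisions: log_4(16384) = 7

The recursion tree depth is log_4(16384) = 7. At each level, the problem size is divided by 4, so it takes 7 divisions to reduce to a base case of size 1. The algorithm makes 2 recursive calls at each level.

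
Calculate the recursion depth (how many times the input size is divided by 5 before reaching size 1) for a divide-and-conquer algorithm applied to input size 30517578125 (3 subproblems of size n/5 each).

For divide and conquer with division factor 5:

Problem sizes at each level:
Level 0: 30517578125
Level 1: 6103515625
Level 2: 1220703125
Level 3: 244140625
Level 4: 48828125
Level 5: 9765625
Level 6: 1953125
Level 7: 390625
Level 8: 78125
Level 9: 15625
Level 10: 3125
Level 11: 625
Level 12: 125
Level 13: 25
Level 14: 5
Level 15: 1

The root is level 0 and the size-1 base case is level 15 (the tree spans levels 0 through 15, i.e. 16 levels counting the root), so the depth is the number of divisions: log_5(30517578125) = 15

The recursion tree depth is log_5(30517578125) = 15. At each level, the problem size is divided by 5, so it takes 15 divisions to reduce to a base case of size 1. The algorithm makes 3 recursive calls at each level.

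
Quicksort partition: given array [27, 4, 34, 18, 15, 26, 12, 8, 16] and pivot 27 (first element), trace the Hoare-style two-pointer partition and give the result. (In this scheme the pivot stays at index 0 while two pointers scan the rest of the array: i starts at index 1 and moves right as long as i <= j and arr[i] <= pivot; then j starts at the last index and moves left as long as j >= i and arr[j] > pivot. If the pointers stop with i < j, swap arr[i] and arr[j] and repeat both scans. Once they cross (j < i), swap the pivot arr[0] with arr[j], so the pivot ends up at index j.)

Hoare-style two-pointer partition with pivot = 27:

Initial array: [27, 4, 34, 18, 15, 26, 12, 8, 16]

Pointers start at i = 1, j = 8.
i stops at index 2 (arr[2]=34 > 27), j stops at index 8 (arr[8]=16 <= 27): swap arr[2] and arr[8], array becomes [27, 4, 16, 18, 15, 26, 12, 8, 34]
i ends at 8, j ends at 7: the pointers have crossed (j < i), so scanning stops.

Swap pivot arr[0] with arr[7] to place pivot at position 7: [8, 4, 16, 18, 15, 26, 12, 27, 34]
Pivot position: 7

After partitioning with pivot 27, the array becomes [8, 4, 16, 18, 15, 26, 12, 27, 34]. The pivot is placed at index 7. All elements to the left of the pivot are <= 27, and all elements to the right are > 27.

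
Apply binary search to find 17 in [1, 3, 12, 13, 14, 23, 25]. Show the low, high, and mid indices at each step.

Binary search for 17 in [1, 3, 12, 13, 14, 23, 25]:

lo=0, hi=6, mid=3, arr[mid]=13 -> 13 < 17, search right half
lo=4, hi=6, mid=5, arr[mid]=23 -> 23 > 17, search left half
lo=4, hi=4, mid=4, arr[mid]=14 -> 14 < 17, search right half
lo=5 > hi=4, target 17 not found

Binary search determines that 17 is not in the array after 3 comparisons. The search space was exhausted without finding the target.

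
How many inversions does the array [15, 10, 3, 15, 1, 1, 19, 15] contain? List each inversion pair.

Finding inversions in [15, 10, 3, 15, 1, 1, 19, 15]:

(0, 1): arr[0]=15 > arr[1]=10
(0, 2): arr[0]=15 > arr[2]=3
(0, 4): arr[0]=15 > arr[4]=1
(0, 5): arr[0]=15 > arr[5]=1
(1, 2): arr[1]=10 > arr[2]=3
(1, 4): arr[1]=10 > arr[4]=1
(1, 5): arr[1]=10 > arr[5]=1
(2, 4): arr[2]=3 > arr[4]=1
(2, 5): arr[2]=3 > arr[5]=1
(3, 4): arr[3]=15 > arr[4]=1
(3, 5): arr[3]=15 > arr[5]=1
(6, 7): arr[6]=19 > arr[7]=15

Total inversions: 12

The array has 12 inversion(s): (0,1), (0,2), (0,4), (0,5), (1,2), (1,4), (1,5), (2,4), (2,5), (3,4), (3,5), (6,7). Each pair (i,j) satisfies i < j and arr[i] > arr[j].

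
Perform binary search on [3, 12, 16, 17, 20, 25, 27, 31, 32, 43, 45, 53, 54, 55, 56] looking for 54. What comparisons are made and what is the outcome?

Binary search for 54 in [3, 12, 16, 17, 20, 25, 27, 31, 32, 43, 45, 53, 54, 55, 56]:

lo=0, hi=14, mid=7, arr[mid]=31 -> 31 < 54, search right half
lo=8, hi=14, mid=11, arr[mid]=53 -> 53 < 54, search right half
lo=12, hi=14, mid=13, arr[mid]=55 -> 55 > 54, search left half
lo=12, hi=12, mid=12, arr[mid]=54 -> Found target at index 12!

Binary search finds 54 at index 12 after 4 comparisons. The search repeatedly halves the search space by comparing with the middle element.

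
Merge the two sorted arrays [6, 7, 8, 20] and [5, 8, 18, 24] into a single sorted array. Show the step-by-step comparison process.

Merging process:

Compare 6 vs 5: take 5 from right. Merged: [5]
Compare 6 vs 8: take 6 from left. Merged: [5, 6]
Compare 7 vs 8: take 7 from left. Merged: [5, 6, 7]
Compare 8 vs 8: take 8 from left. Merged: [5, 6, 7, 8]
Compare 20 vs 8: take 8 from right. Merged: [5, 6, 7, 8, 8]
Compare 20 vs 18: take 18 from right. Merged: [5, 6, 7, 8, 8, 18]
Compare 20 vs 24: take 20 from left. Merged: [5, 6, 7, 8, 8, 18, 20]
Append remaining from right: [24]. Merged: [5, 6, 7, 8, 8, 18, 20, 24]

Final merged array: [5, 6, 7, 8, 8, 18, 20, 24]
Total comparisons: 7

The merged array is [5, 6, 7, 8, 8, 18, 20, 24], requiring 7 comparisons. The merge step runs in O(n) time where n is the total number of elements.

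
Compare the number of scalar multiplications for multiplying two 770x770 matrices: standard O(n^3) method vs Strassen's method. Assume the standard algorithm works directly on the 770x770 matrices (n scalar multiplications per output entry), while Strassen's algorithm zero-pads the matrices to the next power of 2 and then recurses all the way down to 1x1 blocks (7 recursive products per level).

Matrix multiplication for 770x770 matrices:

Strassen's algorithm requires power-of-2 dimensions. Pad 770x770 to 1024x1024 (next power of 2).

Standard algorithm: 770^3 = 456533000 multiplications
Strassen's algorithm: 7^(log2(1024)) = 7^10 = 282475249 multiplications
Savings: 456533000 - 282475249 = 174057751 multiplications

Standard: 456533000 multiplications (770^3). Strassen: 282475249 multiplications (7^10, after padding to 1024x1024). Strassen reduces 8 recursive multiplications to 7 at each level.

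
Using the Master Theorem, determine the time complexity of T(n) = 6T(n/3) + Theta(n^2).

Master Theorem for T(n) = 6T(n/3) + O(n^2):

a = 6, b = 3, c = 2
log_b(a) = log_3(6) = 1.6309

Case 3: c = 2 > log_3(6) = 1.6309
T(n) = O(n^2) = O(n^2)

For T(n) = 6T(n/3) + O(n^2): log_3(6) = 1.6309. This is Case 3 of the Master Theorem (c > log_b(a), work dominated by root), giving O(n^2).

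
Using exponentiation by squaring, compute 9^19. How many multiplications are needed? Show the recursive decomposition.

Computing 9^19 by squaring (build up from 9^1; each line after the first costs one multiplication):

9^1 = 9
9^2 = (9^1)^2 = 9^2 = 81
9^4 = (9^2)^2 = 81^2 = 6561
9^8 = (9^4)^2 = 6561^2 = 43046721
9^9 = 9 * 9^8 = 9 * 43046721 = 387420489
9^18 = (9^9)^2 = 387420489^2 = 150094635296999121
9^19 = 9 * 9^18 = 9 * 150094635296999121 = 1350851717672992089

Result: 1350851717672992089
Multiplications needed: 6 (6 lines after 9^1)

9^19 = 1350851717672992089. Using exponentiation by squaring, this requires 6 multiplications. The key idea: if the exponent is even, square the half-power; if odd, multiply by the base once.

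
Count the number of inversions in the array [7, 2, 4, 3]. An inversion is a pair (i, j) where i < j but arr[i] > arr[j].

Finding inversions in [7, 2, 4, 3]:

(0, 1): arr[0]=7 > arr[1]=2
(0, 2): arr[0]=7 > arr[2]=4
(0, 3): arr[0]=7 > arr[3]=3
(2, 3): arr[2]=4 > arr[3]=3

Total inversions: 4

The array has 4 inversion(s): (0,1), (0,2), (0,3), (2,3). Each pair (i,j) satisfies i < j and arr[i] > arr[j].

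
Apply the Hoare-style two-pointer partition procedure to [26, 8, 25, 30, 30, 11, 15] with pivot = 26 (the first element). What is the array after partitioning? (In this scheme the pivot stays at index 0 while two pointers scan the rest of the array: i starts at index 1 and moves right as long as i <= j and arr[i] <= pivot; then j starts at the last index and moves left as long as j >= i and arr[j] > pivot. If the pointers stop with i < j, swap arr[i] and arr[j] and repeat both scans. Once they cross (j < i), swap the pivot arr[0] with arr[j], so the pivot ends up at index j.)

Hoare-style two-pointer partition with pivot = 26:

Initial array: [26, 8, 25, 30, 30, 11, 15]

Pointers start at i = 1, j = 6.
i stops at index 3 (arr[3]=30 > 26), j stops at index 6 (arr[6]=15 <= 26): swap arr[3] and arr[6], array becomes [26, 8, 25, 15, 30, 11, 30]
i stops at index 4 (arr[4]=30 > 26), j stops at index 5 (arr[5]=11 <= 26): swap arr[4] and arr[5], array becomes [26, 8, 25, 15, 11, 30, 30]
i ends at 5, j ends at 4: the pointers have crossed (j < i), so scanning stops.

Swap pivot arr[0] with arr[4] to place pivot at position 4: [11, 8, 25, 15, 26, 30, 30]
Pivot position: 4

After partitioning with pivot 26, the array becomes [11, 8, 25, 15, 26, 30, 30]. The pivot is placed at index 4. All elements to the left of the pivot are <= 26, and all elements to the right are > 26.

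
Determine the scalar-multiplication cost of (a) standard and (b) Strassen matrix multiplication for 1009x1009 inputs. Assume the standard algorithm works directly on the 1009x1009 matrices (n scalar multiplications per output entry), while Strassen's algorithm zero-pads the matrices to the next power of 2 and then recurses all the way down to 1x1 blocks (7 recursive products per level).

Matrix multiplication for 1009x1009 matrices:

Strassen's algorithm requires power-of-2 dimensions. Pad 1009x1009 to 1024x1024 (next power of 2).

Standard algorithm: 1009^3 = 1027243729 multiplications
Strassen's algorithm: 7^(log2(1024)) = 7^10 = 282475249 multiplications
Savings: 1027243729 - 282475249 = 744768480 multiplications

Standard: 1027243729 multiplications (1009^3). Strassen: 282475249 multiplications (7^10, after padding to 1024x1024). Strassen reduces 8 recursive multiplications to 7 at each level.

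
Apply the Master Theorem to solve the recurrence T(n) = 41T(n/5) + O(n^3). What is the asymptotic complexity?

Master Theorem for T(n) = 41T(n/5) + O(n^3):

a = 41, b = 5, c = 3
log_b(a) = log_5(41) = 2.3074

Case 3: c = 3 > log_5(41) = 2.3074
T(n) = O(n^3) = O(n^3)

For T(n) = 41T(n/5) + O(n^3): log_5(41) = 2.3074. This is Case 3 of the Master Theorem (c > log_b(a), work dominated by root), giving O(n^3).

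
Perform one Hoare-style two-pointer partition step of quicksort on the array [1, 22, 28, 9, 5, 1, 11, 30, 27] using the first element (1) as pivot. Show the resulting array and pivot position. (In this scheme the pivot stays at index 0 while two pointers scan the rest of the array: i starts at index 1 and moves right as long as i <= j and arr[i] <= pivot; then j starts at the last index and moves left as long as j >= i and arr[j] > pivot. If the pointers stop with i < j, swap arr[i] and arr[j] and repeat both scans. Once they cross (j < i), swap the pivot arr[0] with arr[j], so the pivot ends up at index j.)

Hoare-style two-pointer partition with pivot = 1:

Initial array: [1, 22, 28, 9, 5, 1, 11, 30, 27]

Pointers start at i = 1, j = 8.
i stops at index 1 (arr[1]=22 > 1), j stops at index 5 (arr[5]=1 <= 1): swap arr[1] and arr[5], array becomes [1, 1, 28, 9, 5, 22, 11, 30, 27]
i ends at 2, j ends at 1: the pointers have crossed (j < i), so scanning stops.

Swap pivot arr[0] with arr[1] to place pivot at position 1: [1, 1, 28, 9, 5, 22, 11, 30, 27]
Pivot position: 1

After partitioning with pivot 1, the array becomes [1, 1, 28, 9, 5, 22, 11, 30, 27]. The pivot is placed at index 1. All elements to the left of the pivot are <= 1, and all elements to the right are > 1.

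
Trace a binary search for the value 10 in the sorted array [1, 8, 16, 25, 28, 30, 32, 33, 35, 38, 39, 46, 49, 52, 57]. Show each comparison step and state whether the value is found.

Binary search for 10 in [1, 8, 16, 25, 28, 30, 32, 33, 35, 38, 39, 46, 49, 52, 57]:

lo=0, hi=14, mid=7, arr[mid]=33 -> 33 > 10, search left half
lo=0, hi=6, mid=3, arr[mid]=25 -> 25 > 10, search left half
lo=0, hi=2, mid=1, arr[mid]=8 -> 8 < 10, search right half
lo=2, hi=2, mid=2, arr[mid]=16 -> 16 > 10, search left half
lo=2 > hi=1, target 10 not found

Binary search determines that 10 is not in the array after 4 comparisons. The search space was exhausted without finding the target.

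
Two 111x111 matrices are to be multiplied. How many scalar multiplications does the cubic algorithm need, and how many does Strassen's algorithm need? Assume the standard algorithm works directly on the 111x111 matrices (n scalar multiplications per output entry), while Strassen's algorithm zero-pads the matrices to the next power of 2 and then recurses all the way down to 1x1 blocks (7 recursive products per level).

Matrix multiplication for 111x111 matrices:

Strassen's algorithm requires power-of-2 dimensions. Pad 111x111 to 128x128 (next power of 2).

Standard algorithm: 111^3 = 1367631 multiplications
Strassen's algorithm: 7^(log2(128)) = 7^7 = 823543 multiplications
Savings: 1367631 - 823543 = 544088 multiplications

Standard: 1367631 multiplications (111^3). Strassen: 823543 multiplications (7^7, after padding to 128x128). Strassen reduces 8 recursive multiplications to 7 at each level.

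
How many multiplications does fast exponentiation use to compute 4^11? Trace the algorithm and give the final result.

Computing 4^11 by squaring (build up from 4^1; each line after the first costs one multiplication):

4^1 = 4
4^2 = (4^1)^2 = 4^2 = 16
4^4 = (4^2)^2 = 16^2 = 256
4^5 = 4 * 4^4 = 4 * 256 = 1024
4^10 = (4^5)^2 = 1024^2 = 1048576
4^11 = 4 * 4^10 = 4 * 1048576 = 4194304

Result: 4194304
Multiplications needed: 5 (5 lines after 4^1)

4^11 = 4194304. Using exponentiation by squaring, this requires 5 multiplications. The key idea: if the exponent is even, square the half-power; if odd, multiply by the base once.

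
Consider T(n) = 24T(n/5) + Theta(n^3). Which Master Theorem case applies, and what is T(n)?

Master Theorem for T(n) = 24T(n/5) + O(n^3):

a = 24, b = 5, c = 3
log_b(a) = log_5(24) = 1.9746

Case 3: c = 3 > log_5(24) = 1.9746
T(n) = O(n^3) = O(n^3)

For T(n) = 24T(n/5) + O(n^3): log_5(24) = 1.9746. This is Case 3 of the Master Theorem (c > log_b(a), work dominated by root), giving O(n^3).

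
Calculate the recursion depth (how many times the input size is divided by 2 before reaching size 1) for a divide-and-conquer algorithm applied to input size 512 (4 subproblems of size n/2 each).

For divide and conquer with division factor 2:

Problem sizes at each level:
Level 0: 512
Level 1: 256
Level 2: 128
Level 3: 64
Level 4: 32
Level 5: 16
Level 6: 8
Level 7: 4
Level 8: 2
Level 9: 1

The root is level 0 and the size-1 base case is level 9 (the tree spans levels 0 through 9, i.e. 10 levels counting the root), so the depth is the number of divisions: log_2(512) = 9

The recursion tree depth is log_2(512) = 9. At each level, the problem size is divided by 2, so it takes 9 divisions to reduce to a base case of size 1. The algorithm makes 4 recursive calls at each level.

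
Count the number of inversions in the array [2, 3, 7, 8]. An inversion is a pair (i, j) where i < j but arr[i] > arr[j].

Finding inversions in [2, 3, 7, 8]:


Total inversions: 0

The array has 0 inversions. It is already sorted.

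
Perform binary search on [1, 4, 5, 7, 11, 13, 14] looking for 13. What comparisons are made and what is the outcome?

Binary search for 13 in [1, 4, 5, 7, 11, 13, 14]:

lo=0, hi=6, mid=3, arr[mid]=7 -> 7 < 13, search right half
lo=4, hi=6, mid=5, arr[mid]=13 -> Found target at index 5!

Binary search finds 13 at index 5 after 2 comparisons. The search repeatedly halves the search space by comparing with the middle element.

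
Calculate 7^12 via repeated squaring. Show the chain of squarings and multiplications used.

Computing 7^12 by squaring (build up from 7^1; each line after the first costs one multiplication):

7^1 = 7
7^2 = (7^1)^2 = 7^2 = 49
7^3 = 7 * 7^2 = 7 * 49 = 343
7^6 = (7^3)^2 = 343^2 = 117649
7^12 = (7^6)^2 = 117649^2 = 13841287201

Result: 13841287201
Multiplications needed: 4 (4 lines after 7^1)

7^12 = 13841287201. Using exponentiation by squaring, this requires 4 multiplications. The key idea: if the exponent is even, square the half-power; if odd, multiply by the base once.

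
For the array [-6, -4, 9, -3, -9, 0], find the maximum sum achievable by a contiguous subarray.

Using Kadane's algorithm on [-6, -4, 9, -3, -9, 0]:

Scanning through the array:
Position 1 (value -4): max_ending_here = -4, max_so_far = -4
Position 2 (value 9): max_ending_here = 9, max_so_far = 9
Position 3 (value -3): max_ending_here = 6, max_so_far = 9
Position 4 (value -9): max_ending_here = -3, max_so_far = 9
Position 5 (value 0): max_ending_here = 0, max_so_far = 9

Maximum subarray: [9]
Maximum sum: 9

The maximum subarray is [9] with sum 9. This subarray runs from index 2 to index 2.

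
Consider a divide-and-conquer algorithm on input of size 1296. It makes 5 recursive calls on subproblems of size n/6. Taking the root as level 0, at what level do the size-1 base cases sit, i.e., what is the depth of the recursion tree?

For divide and conquer with division factor 6:

Problem sizes at each level:
Level 0: 1296
Level 1: 216
Level 2: 36
Level 3: 6
Level 4: 1

The root is level 0 and the size-1 base case is level 4 (the tree spans levels 0 through 4, i.e. 5 levels counting the root), so the depth is the number of divisions: log_6(1296) = 4

The recursion tree depth is log_6(1296) = 4. At each level, the problem size is divided by 6, so it takes 4 divisions to reduce to a base case of size 1. The algorithm makes 5 recursive calls at each level.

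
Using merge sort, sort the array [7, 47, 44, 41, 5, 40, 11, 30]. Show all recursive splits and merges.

Merge sort trace:

Split: [7, 47, 44, 41, 5, 40, 11, 30] -> [7, 47, 44, 41] and [5, 40, 11, 30]
  Split: [7, 47, 44, 41] -> [7, 47] and [44, 41]
    Split: [7, 47] -> [7] and [47]
    Merge: [7] + [47] -> [7, 47]
    Split: [44, 41] -> [44] and [41]
    Merge: [44] + [41] -> [41, 44]
  Merge: [7, 47] + [41, 44] -> [7, 41, 44, 47]
  Split: [5, 40, 11, 30] -> [5, 40] and [11, 30]
    Split: [5, 40] -> [5] and [40]
    Merge: [5] + [40] -> [5, 40]
    Split: [11, 30] -> [11] and [30]
    Merge: [11] + [30] -> [11, 30]
  Merge: [5, 40] + [11, 30] -> [5, 11, 30, 40]
Merge: [7, 41, 44, 47] + [5, 11, 30, 40] -> [5, 7, 11, 30, 40, 41, 44, 47]

Final sorted array: [5, 7, 11, 30, 40, 41, 44, 47]

The merge sort proceeds by recursively splitting the array and merging sorted halves.
After all merges, the sorted array is [5, 7, 11, 30, 40, 41, 44, 47].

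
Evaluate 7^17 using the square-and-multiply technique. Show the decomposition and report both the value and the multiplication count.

Computing 7^17 by squaring (build up from 7^1; each line after the first costs one multiplication):

7^1 = 7
7^2 = (7^1)^2 = 7^2 = 49
7^4 = (7^2)^2 = 49^2 = 2401
7^8 = (7^4)^2 = 2401^2 = 5764801
7^16 = (7^8)^2 = 5764801^2 = 33232930569601
7^17 = 7 * 7^16 = 7 * 33232930569601 = 232630513987207

Result: 232630513987207
Multiplications needed: 5 (5 lines after 7^1)

7^17 = 232630513987207. Using exponentiation by squaring, this requires 5 multiplications. The key idea: if the exponent is even, square the half-power; if odd, multiply by the base once.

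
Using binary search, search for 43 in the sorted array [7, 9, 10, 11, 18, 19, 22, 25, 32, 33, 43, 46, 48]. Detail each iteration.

Binary search for 43 in [7, 9, 10, 11, 18, 19, 22, 25, 32, 33, 43, 46, 48]:

lo=0, hi=12, mid=6, arr[mid]=22 -> 22 < 43, search right half
lo=7, hi=12, mid=9, arr[mid]=33 -> 33 < 43, search right half
lo=10, hi=12, mid=11, arr[mid]=46 -> 46 > 43, search left half
lo=10, hi=10, mid=10, arr[mid]=43 -> Found target at index 10!

Binary search finds 43 at index 10 after 4 comparisons. The search repeatedly halves the search space by comparing with the middle element.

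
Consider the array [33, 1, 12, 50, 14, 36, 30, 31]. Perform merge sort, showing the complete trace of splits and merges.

Merge sort trace:

Split: [33, 1, 12, 50, 14, 36, 30, 31] -> [33, 1, 12, 50] and [14, 36, 30, 31]
  Split: [33, 1, 12, 50] -> [33, 1] and [12, 50]
    Split: [33, 1] -> [33] and [1]
    Merge: [33] + [1] -> [1, 33]
    Split: [12, 50] -> [12] and [50]
    Merge: [12] + [50] -> [12, 50]
  Merge: [1, 33] + [12, 50] -> [1, 12, 33, 50]
  Split: [14, 36, 30, 31] -> [14, 36] and [30, 31]
    Split: [14, 36] -> [14] and [36]
    Merge: [14] + [36] -> [14, 36]
    Split: [30, 31] -> [30] and [31]
    Merge: [30] + [31] -> [30, 31]
  Merge: [14, 36] + [30, 31] -> [14, 30, 31, 36]
Merge: [1, 12, 33, 50] + [14, 30, 31, 36] -> [1, 12, 14, 30, 31, 33, 36, 50]

Final sorted array: [1, 12, 14, 30, 31, 33, 36, 50]

The merge sort proceeds by recursively splitting the array and merging sorted halves.
After all merges, the sorted array is [1, 12, 14, 30, 31, 33, 36, 50].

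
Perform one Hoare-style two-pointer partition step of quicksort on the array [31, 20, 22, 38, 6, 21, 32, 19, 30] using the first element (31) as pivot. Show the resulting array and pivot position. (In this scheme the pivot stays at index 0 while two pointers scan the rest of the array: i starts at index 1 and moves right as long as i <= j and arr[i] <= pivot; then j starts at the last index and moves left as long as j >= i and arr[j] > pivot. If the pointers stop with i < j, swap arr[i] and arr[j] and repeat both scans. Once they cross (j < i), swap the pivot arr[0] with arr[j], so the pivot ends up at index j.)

Hoare-style two-pointer partition with pivot = 31:

Initial array: [31, 20, 22, 38, 6, 21, 32, 19, 30]

Pointers start at i = 1, j = 8.
i stops at index 3 (arr[3]=38 > 31), j stops at index 8 (arr[8]=30 <= 31): swap arr[3] and arr[8], array becomes [31, 20, 22, 30, 6, 21, 32, 19, 38]
i stops at index 6 (arr[6]=32 > 31), j stops at index 7 (arr[7]=19 <= 31): swap arr[6] and arr[7], array becomes [31, 20, 22, 30, 6, 21, 19, 32, 38]
i ends at 7, j ends at 6: the pointers have crossed (j < i), so scanning stops.

Swap pivot arr[0] with arr[6] to place pivot at position 6: [19, 20, 22, 30, 6, 21, 31, 32, 38]
Pivot position: 6

After partitioning with pivot 31, the array becomes [19, 20, 22, 30, 6, 21, 31, 32, 38]. The pivot is placed at index 6. All elements to the left of the pivot are <= 31, and all elements to the right are > 31.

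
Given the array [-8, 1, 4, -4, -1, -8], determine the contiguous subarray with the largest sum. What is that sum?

Using Kadane's algorithm on [-8, 1, 4, -4, -1, -8]:

Scanning through the array:
Position 1 (value 1): max_ending_here = 1, max_so_far = 1
Position 2 (value 4): max_ending_here = 5, max_so_far = 5
Position 3 (value -4): max_ending_here = 1, max_so_far = 5
Position 4 (value -1): max_ending_here = 0, max_so_far = 5
Position 5 (value -8): max_ending_here = -8, max_so_far = 5

Maximum subarray: [1, 4]
Maximum sum: 5

The maximum subarray is [1, 4] with sum 5. This subarray runs from index 1 to index 2.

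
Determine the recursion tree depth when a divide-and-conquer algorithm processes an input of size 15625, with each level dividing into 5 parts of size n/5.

For divide and conquer with division factor 5:

Problem sizes at each level:
Level 0: 15625
Level 1: 3125
Level 2: 625
Level 3: 125
Level 4: 25
Level 5: 5
Level 6: 1

The root is level 0 and the size-1 base case is level 6 (the tree spans levels 0 through 6, i.e. 7 levels counting the root), so the depth is the number of divisions: log_5(15625) = 6

The recursion tree depth is log_5(15625) = 6. At each level, the problem size is divided by 5, so it takes 6 divisions to reduce to a base case of size 1. The algorithm makes 5 recursive calls at each level.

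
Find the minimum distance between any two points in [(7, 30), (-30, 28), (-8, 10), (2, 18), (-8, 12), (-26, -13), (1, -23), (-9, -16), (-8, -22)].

Computing all pairwise distances among 9 points:

d((7, 30), (-30, 28)) = 37.054
d((7, 30), (-8, 10)) = 25.0
d((7, 30), (2, 18)) = 13.0
d((7, 30), (-8, 12)) = 23.4307
d((7, 30), (-26, -13)) = 54.2033
d((7, 30), (1, -23)) = 53.3385
d((7, 30), (-9, -16)) = 48.7032
d((7, 30), (-8, -22)) = 54.1202
d((-30, 28), (-8, 10)) = 28.4253
d((-30, 28), (2, 18)) = 33.5261
d((-30, 28), (-8, 12)) = 27.2029
d((-30, 28), (-26, -13)) = 41.1947
d((-30, 28), (1, -23)) = 59.6825
d((-30, 28), (-9, -16)) = 48.7545
d((-30, 28), (-8, -22)) = 54.626
d((-8, 10), (2, 18)) = 12.8062
d((-8, 10), (-8, 12)) = 2.0 <-- minimum
d((-8, 10), (-26, -13)) = 29.2062
d((-8, 10), (1, -23)) = 34.2053
d((-8, 10), (-9, -16)) = 26.0192
d((-8, 10), (-8, -22)) = 32.0
d((2, 18), (-8, 12)) = 11.6619
d((2, 18), (-26, -13)) = 41.7732
d((2, 18), (1, -23)) = 41.0122
d((2, 18), (-9, -16)) = 35.7351
d((2, 18), (-8, -22)) = 41.2311
d((-8, 12), (-26, -13)) = 30.8058
d((-8, 12), (1, -23)) = 36.1386
d((-8, 12), (-9, -16)) = 28.0179
d((-8, 12), (-8, -22)) = 34.0
d((-26, -13), (1, -23)) = 28.7924
d((-26, -13), (-9, -16)) = 17.2627
d((-26, -13), (-8, -22)) = 20.1246
d((1, -23), (-9, -16)) = 12.2066
d((1, -23), (-8, -22)) = 9.0554
d((-9, -16), (-8, -22)) = 6.0828

Closest pair: (-8, 10) and (-8, 12) with distance 2.0

The closest pair is (-8, 10) and (-8, 12) with Euclidean distance 2.0. For 9 points, brute-force pairwise comparison is shown above. For large n, the divide-and-conquer algorithm (sort by x, recurse on halves, check the dividing strip) achieves O(n log n).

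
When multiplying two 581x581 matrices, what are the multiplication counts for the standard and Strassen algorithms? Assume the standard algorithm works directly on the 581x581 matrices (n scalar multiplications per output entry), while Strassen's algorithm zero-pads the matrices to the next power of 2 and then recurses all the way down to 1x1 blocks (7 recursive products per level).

Matrix multiplication for 581x581 matrices:

Strassen's algorithm requires power-of-2 dimensions. Pad 581x581 to 1024x1024 (next power of 2).

Standard algorithm: 581^3 = 196122941 multiplications
Strassen's algorithm: 7^(log2(1024)) = 7^10 = 282475249 multiplications
Difference: 196122941 - 282475249 = -86352308 (Strassen uses MORE here due to padding overhead — for small or just-over-power-of-2 n, padding can outweigh the per-level savings)

Standard: 196122941 multiplications (581^3). Strassen: 282475249 multiplications (7^10, after padding to 1024x1024). Strassen reduces 8 recursive multiplications to 7 at each level.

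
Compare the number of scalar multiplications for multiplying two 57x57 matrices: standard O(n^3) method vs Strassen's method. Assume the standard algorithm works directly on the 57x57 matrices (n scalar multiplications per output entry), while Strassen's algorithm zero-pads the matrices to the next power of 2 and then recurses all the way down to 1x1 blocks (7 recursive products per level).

Matrix multiplication for 57x57 matrices:

Strassen's algorithm requires power-of-2 dimensions. Pad 57x57 to 64x64 (next power of 2).

Standard algorithm: 57^3 = 185193 multiplications
Strassen's algorithm: 7^(log2(64)) = 7^6 = 117649 multiplications
Savings: 185193 - 117649 = 67544 multiplications

Standard: 185193 multiplications (57^3). Strassen: 117649 multiplications (7^6, after padding to 64x64). Strassen reduces 8 recursive multiplications to 7 at each level.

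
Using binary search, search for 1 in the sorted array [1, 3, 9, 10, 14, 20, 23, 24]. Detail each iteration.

Binary search for 1 in [1, 3, 9, 10, 14, 20, 23, 24]:

lo=0, hi=7, mid=3, arr[mid]=10 -> 10 > 1, search left half
lo=0, hi=2, mid=1, arr[mid]=3 -> 3 > 1, search left half
lo=0, hi=0, mid=0, arr[mid]=1 -> Found target at index 0!

Binary search finds 1 at index 0 after 3 comparisons. The search repeatedly halves the search space by comparing with the middle element.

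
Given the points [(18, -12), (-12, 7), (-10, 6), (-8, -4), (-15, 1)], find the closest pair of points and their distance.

Computing all pairwise distances among 5 points:

d((18, -12), (-12, 7)) = 35.5106
d((18, -12), (-10, 6)) = 33.2866
d((18, -12), (-8, -4)) = 27.2029
d((18, -12), (-15, 1)) = 35.4683
d((-12, 7), (-10, 6)) = 2.2361 <-- minimum
d((-12, 7), (-8, -4)) = 11.7047
d((-12, 7), (-15, 1)) = 6.7082
d((-10, 6), (-8, -4)) = 10.198
d((-10, 6), (-15, 1)) = 7.0711
d((-8, -4), (-15, 1)) = 8.6023

Closest pair: (-12, 7) and (-10, 6) with distance 2.2361

The closest pair is (-12, 7) and (-10, 6) with Euclidean distance 2.2361. For 5 points, brute-force pairwise comparison is shown above. For large n, the divide-and-conquer algorithm (sort by x, recurse on halves, check the dividing strip) achieves O(n log n).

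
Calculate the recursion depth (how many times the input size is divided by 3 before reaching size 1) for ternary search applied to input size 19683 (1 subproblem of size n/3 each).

For divide and conquer with division factor 3:

Problem sizes at each level:
Level 0: 19683
Level 1: 6561
Level 2: 2187
Level 3: 729
Level 4: 243
Level 5: 81
Level 6: 27
Level 7: 9
Level 8: 3
Level 9: 1

The root is level 0 and the size-1 base case is level 9 (the tree spans levels 0 through 9, i.e. 10 levels counting the root), so the depth is the number of divisions: log_3(19683) = 9

The recursion tree depth is log_3(19683) = 9. At each level, the problem size is divided by 3, so it takes 9 divisions to reduce to a base case of size 1. The algorithm makes 1 recursive call at each level.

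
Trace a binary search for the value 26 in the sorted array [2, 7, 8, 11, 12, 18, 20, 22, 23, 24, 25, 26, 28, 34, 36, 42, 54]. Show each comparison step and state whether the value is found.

Binary search for 26 in [2, 7, 8, 11, 12, 18, 20, 22, 23, 24, 25, 26, 28, 34, 36, 42, 54]:

lo=0, hi=16, mid=8, arr[mid]=23 -> 23 < 26, search right half
lo=9, hi=16, mid=12, arr[mid]=28 -> 28 > 26, search left half
lo=9, hi=11, mid=10, arr[mid]=25 -> 25 < 26, search right half
lo=11, hi=11, mid=11, arr[mid]=26 -> Found target at index 11!

Binary search finds 26 at index 11 after 4 comparisons. The search repeatedly halves the search space by comparing with the middle element.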